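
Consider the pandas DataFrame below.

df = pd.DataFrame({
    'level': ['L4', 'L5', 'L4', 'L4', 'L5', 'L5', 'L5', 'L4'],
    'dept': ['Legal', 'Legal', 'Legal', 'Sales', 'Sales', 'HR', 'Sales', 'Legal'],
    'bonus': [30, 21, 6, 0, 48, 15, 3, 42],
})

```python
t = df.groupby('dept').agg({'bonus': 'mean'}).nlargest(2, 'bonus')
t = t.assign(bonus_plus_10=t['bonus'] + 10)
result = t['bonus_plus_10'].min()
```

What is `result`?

27.0

group by dept, mean of bonus:
       bonus
dept        
HR     15.00
Legal  24.75
Sales  17.00
take 2 rows with largest bonus:
       bonus
dept        
Legal  24.75
Sales  17.00
add column bonus_plus_10 = t['bonus'] + 10:
       bonus  bonus_plus_10
dept                       
Legal  24.75          34.75
Sales  17.00          27.00
The min of column 'bonus_plus_10' is 27.0.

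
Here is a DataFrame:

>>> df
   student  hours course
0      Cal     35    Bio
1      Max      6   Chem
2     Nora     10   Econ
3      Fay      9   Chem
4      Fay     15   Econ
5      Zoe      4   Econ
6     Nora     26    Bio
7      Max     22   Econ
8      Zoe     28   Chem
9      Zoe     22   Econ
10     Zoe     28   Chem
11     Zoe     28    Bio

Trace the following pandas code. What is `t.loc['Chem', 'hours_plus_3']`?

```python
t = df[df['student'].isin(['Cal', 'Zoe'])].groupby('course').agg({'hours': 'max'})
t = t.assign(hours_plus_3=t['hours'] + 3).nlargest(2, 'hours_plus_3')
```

31

filter rows where student in ['Cal', 'Zoe']:
   student  hours course
0      Cal     35    Bio
5      Zoe      4   Econ
8      Zoe     28   Chem
9      Zoe     22   Econ
10     Zoe     28   Chem
11     Zoe     28    Bio
group by course, max of hours:
        hours
course       
Bio        35
Chem       28
Econ       22
add column hours_plus_3 = t['hours'] + 3:
        hours  hours_plus_3
course                     
Bio        35            38
Chem       28            31
Econ       22            25
take 2 rows with largest hours_plus_3:
        hours  hours_plus_3
course                     
Bio        35            38
Chem       28            31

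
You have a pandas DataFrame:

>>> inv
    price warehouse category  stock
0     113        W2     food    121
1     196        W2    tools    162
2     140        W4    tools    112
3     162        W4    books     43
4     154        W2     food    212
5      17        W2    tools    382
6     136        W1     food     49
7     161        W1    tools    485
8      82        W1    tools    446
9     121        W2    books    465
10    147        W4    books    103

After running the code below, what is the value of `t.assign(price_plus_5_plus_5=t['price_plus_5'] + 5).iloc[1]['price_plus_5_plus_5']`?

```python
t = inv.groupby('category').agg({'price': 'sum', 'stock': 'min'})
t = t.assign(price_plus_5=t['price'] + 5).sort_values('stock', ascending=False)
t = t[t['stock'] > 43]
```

413

group by category: sum(price), min(stock):
          price  stock
category              
books       430     43
food        403     49
tools       596    112
add column price_plus_5 = t['price'] + 5:
          price  stock  price_plus_5
category                            
books       430     43           435
food        403     49           408
tools       596    112           601
sort by stock descending:
          price  stock  price_plus_5
category                            
tools       596    112           601
food        403     49           408
books       430     43           435
filter rows where stock > 43:
          price  stock  price_plus_5
category                            
tools       596    112           601
food        403     49           408
add column price_plus_5_plus_5 = t['price_plus_5'] + 5:
          price  stock  price_plus_5  price_plus_5_plus_5
category                                                 
tools       596    112           601                  606
food        403     49           408                  413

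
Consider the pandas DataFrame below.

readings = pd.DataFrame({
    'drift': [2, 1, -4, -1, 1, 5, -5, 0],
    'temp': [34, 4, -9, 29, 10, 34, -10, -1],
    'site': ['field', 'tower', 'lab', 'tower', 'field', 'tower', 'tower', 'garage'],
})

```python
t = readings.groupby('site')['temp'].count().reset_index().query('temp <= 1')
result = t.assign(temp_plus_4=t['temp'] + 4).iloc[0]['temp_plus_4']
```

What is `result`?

5

group by site, count of temp:
site
field     2
garage    1
lab       1
tower     4
Name: temp, dtype: int64
reset_index():
     site  temp
0   field     2
1  garage     1
2     lab     1
3   tower     4
filter rows where temp <= 1:
     site  temp
1  garage     1
2     lab     1
add column temp_plus_4 = t['temp'] + 4:
     site  temp  temp_plus_4
1  garage     1            5
2     lab     1            5
Taking the value at position 0, column 'temp_plus_4' gives 5.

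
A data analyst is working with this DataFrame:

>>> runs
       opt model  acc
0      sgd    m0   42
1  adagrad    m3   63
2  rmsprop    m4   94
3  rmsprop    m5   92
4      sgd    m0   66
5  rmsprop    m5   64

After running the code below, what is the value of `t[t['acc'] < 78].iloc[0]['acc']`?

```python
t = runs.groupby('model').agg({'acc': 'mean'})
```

group by model, mean of acc:
        acc
model      
m0     54.0
m3     63.0
m4     94.0
m5     78.0
filter rows where acc < 78:
        acc
model      
m0     54.0
m3     63.0
value at position 0, column 'acc' → 54.0

54.0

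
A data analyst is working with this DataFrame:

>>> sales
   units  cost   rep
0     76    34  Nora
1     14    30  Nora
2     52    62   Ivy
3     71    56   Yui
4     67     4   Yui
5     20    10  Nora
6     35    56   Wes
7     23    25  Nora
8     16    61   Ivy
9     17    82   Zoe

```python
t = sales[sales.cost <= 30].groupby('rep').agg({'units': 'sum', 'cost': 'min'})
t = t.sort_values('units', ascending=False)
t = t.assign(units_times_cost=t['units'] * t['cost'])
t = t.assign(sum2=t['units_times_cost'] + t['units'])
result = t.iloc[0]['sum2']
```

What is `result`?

335

filter rows where cost <= 30:
   units  cost   rep
1     14    30  Nora
4     67     4   Yui
5     20    10  Nora
7     23    25  Nora
group by rep: sum(units), min(cost):
      units  cost
rep              
Nora     57    10
Yui      67     4
sort by units descending:
      units  cost
rep              
Yui      67     4
Nora     57    10
add column units_times_cost = t['units'] * t['cost']:
      units  cost  units_times_cost
rep                                
Yui      67     4               268
Nora     57    10               570
add column sum2 = t['units_times_cost'] + t['units']:
      units  cost  units_times_cost  sum2
rep                                      
Yui      67     4               268   335
Nora     57    10               570   627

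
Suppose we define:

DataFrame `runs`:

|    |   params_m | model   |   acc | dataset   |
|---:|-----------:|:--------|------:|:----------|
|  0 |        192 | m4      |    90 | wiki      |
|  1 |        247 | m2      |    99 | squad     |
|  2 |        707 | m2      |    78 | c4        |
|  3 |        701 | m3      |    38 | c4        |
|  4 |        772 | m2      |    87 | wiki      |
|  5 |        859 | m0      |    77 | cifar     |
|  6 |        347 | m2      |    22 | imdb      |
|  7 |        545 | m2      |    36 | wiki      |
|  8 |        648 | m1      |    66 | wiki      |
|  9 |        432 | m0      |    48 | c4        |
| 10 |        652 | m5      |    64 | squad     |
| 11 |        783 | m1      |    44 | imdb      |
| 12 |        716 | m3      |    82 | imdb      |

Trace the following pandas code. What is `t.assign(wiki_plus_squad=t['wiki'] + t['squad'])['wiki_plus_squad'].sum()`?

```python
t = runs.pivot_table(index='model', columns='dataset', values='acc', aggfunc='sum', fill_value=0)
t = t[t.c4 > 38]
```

pivot: rows=model, cols=dataset, sum(acc):
dataset  c4  cifar  imdb  squad  wiki
model                                
m0       48     77     0      0     0
m1        0      0    44      0    66
m2       78      0    22     99   123
m3       38      0    82      0     0
m4        0      0     0      0    90
m5        0      0     0     64     0
filter rows where c4 > 38:
dataset  c4  cifar  imdb  squad  wiki
model                                
m0       48     77     0      0     0
m2       78      0    22     99   123
add column wiki_plus_squad = t['wiki'] + t['squad']:
dataset  c4  cifar  imdb  squad  wiki  wiki_plus_squad
model                                                 
m0       48     77     0      0     0                0
m2       78      0    22     99   123              222

222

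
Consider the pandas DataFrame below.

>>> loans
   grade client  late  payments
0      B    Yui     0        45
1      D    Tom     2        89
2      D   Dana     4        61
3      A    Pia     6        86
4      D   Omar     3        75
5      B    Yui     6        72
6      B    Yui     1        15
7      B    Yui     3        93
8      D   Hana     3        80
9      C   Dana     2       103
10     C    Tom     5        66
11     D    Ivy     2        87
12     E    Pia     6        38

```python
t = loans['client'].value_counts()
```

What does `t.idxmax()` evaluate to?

Yui

value_counts of client:
client
Yui     4
Tom     2
Dana    2
Pia     2
Omar    1
Hana    1
Ivy     1
Name: count, dtype: int64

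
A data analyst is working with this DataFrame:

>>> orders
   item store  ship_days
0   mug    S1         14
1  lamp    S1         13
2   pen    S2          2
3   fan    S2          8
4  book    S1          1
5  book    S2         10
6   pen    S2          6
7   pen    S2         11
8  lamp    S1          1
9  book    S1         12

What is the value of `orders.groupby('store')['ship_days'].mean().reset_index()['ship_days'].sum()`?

15.6

group by store, mean of ship_days:
store
S1    8.2
S2    7.4
Name: ship_days, dtype: float64
reset_index():
  store  ship_days
0    S1        8.2
1    S2        7.4
So sum() = 15.6.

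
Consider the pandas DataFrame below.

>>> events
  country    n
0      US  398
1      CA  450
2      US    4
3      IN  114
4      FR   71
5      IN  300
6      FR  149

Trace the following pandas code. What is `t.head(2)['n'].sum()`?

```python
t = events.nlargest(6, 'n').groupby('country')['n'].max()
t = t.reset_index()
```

take 6 rows with largest n:
  country    n
1      CA  450
0      US  398
5      IN  300
6      FR  149
3      IN  114
4      FR   71
group by country, max of n:
country
CA    450
FR    149
IN    300
US    398
Name: n, dtype: int64
reset_index():
  country    n
0      CA  450
1      FR  149
2      IN  300
3      US  398
take first 2 rows:
  country    n
0      CA  450
1      FR  149
Finally, sum of column 'n' = 599.

599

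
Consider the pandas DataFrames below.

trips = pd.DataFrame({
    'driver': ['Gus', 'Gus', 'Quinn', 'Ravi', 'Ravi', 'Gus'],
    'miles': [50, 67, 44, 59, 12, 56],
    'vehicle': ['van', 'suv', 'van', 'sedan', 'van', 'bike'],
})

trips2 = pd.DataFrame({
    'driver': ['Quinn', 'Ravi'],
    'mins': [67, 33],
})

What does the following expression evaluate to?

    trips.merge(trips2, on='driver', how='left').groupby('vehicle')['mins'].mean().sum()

83.0

merge on 'driver' (how='left') → 6 rows:
  driver  miles vehicle  mins
0    Gus     50     van   NaN
1    Gus     67     suv   NaN
2  Quinn     44     van  67.0
3   Ravi     59   sedan  33.0
4   Ravi     12     van  33.0
5    Gus     56    bike   NaN
group by vehicle, mean of mins:
vehicle
bike      NaN
sedan    33.0
suv       NaN
van      50.0
Name: mins, dtype: float64
Reading off the sum of the resulting series, we get 83.0.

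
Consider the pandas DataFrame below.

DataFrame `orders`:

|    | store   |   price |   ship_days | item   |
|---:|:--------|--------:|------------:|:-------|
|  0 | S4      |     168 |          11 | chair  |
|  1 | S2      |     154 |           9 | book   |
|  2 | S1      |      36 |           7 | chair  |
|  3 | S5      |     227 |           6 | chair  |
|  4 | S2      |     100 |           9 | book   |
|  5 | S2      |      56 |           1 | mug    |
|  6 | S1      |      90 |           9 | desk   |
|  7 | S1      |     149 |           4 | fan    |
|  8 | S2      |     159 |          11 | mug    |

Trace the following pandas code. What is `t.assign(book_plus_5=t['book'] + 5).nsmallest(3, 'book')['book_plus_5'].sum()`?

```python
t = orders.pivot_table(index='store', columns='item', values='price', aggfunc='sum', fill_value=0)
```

pivot: rows=store, cols=item, sum(price):
item   book  chair  desk  fan  mug
store                             
S1        0     36    90  149    0
S2      254      0     0    0  215
S4        0    168     0    0    0
S5        0    227     0    0    0
add column book_plus_5 = t['book'] + 5:
item   book  chair  desk  fan  mug  book_plus_5
store                                          
S1        0     36    90  149    0            5
S2      254      0     0    0  215          259
S4        0    168     0    0    0            5
S5        0    227     0    0    0            5
take 3 rows with smallest book:
item   book  chair  desk  fan  mug  book_plus_5
store                                          
S1        0     36    90  149    0            5
S4        0    168     0    0    0            5
S5        0    227     0    0    0            5
Then the sum of column 'book_plus_5': 15

15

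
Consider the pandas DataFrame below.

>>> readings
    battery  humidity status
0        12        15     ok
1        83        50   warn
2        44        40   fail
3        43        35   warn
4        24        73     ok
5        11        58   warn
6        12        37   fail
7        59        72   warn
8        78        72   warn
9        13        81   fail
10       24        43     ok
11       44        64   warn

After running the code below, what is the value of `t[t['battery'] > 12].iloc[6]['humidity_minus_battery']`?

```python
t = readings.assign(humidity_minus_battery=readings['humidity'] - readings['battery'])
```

68

add column humidity_minus_battery = readings['humidity'] - readings['battery']:
    battery  humidity status  humidity_minus_battery
0        12        15     ok                       3
1        83        50   warn                     -33
2        44        40   fail                      -4
3        43        35   warn                      -8
4        24        73     ok                      49
5        11        58   warn                      47
6        12        37   fail                      25
7        59        72   warn                      13
8        78        72   warn                      -6
9        13        81   fail                      68
10       24        43     ok                      19
11       44        64   warn                      20
filter rows where battery > 12:
    battery  humidity status  humidity_minus_battery
1        83        50   warn                     -33
2        44        40   fail                      -4
3        43        35   warn                      -8
4        24        73     ok                      49
7        59        72   warn                      13
8        78        72   warn                      -6
9        13        81   fail                      68
10       24        43     ok                      19
11       44        64   warn                      20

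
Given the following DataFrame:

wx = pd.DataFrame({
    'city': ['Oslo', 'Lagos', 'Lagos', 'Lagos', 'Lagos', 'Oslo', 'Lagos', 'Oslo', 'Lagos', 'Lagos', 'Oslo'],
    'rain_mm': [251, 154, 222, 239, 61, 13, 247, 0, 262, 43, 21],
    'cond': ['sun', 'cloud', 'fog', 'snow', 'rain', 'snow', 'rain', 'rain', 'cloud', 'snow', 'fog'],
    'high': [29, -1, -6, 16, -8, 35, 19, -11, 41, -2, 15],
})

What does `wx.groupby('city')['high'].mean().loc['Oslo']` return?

group by city, mean of high:
city
Lagos     8.428571
Oslo     17.000000
Name: high, dtype: float64
Finally, value at index 'Oslo' = 17.0.

17.0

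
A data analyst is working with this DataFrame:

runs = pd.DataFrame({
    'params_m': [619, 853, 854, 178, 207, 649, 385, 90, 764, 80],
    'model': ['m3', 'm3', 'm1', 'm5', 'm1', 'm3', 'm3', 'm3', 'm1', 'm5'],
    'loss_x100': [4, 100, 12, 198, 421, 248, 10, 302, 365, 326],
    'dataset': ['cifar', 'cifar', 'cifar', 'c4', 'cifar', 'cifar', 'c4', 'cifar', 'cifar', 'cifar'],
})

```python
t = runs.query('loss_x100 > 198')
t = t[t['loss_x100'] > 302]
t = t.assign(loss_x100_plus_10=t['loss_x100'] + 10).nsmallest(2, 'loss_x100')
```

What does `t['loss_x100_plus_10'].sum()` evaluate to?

711

filter rows where loss_x100 > 198:
   params_m model  loss_x100 dataset
4       207    m1        421   cifar
5       649    m3        248   cifar
7        90    m3        302   cifar
8       764    m1        365   cifar
9        80    m5        326   cifar
filter rows where loss_x100 > 302:
   params_m model  loss_x100 dataset
4       207    m1        421   cifar
8       764    m1        365   cifar
9        80    m5        326   cifar
add column loss_x100_plus_10 = t['loss_x100'] + 10:
   params_m model  loss_x100 dataset  loss_x100_plus_10
4       207    m1        421   cifar                431
8       764    m1        365   cifar                375
9        80    m5        326   cifar                336
take 2 rows with smallest loss_x100:
   params_m model  loss_x100 dataset  loss_x100_plus_10
9        80    m5        326   cifar                336
8       764    m1        365   cifar                375
Then the sum of column 'loss_x100_plus_10': 711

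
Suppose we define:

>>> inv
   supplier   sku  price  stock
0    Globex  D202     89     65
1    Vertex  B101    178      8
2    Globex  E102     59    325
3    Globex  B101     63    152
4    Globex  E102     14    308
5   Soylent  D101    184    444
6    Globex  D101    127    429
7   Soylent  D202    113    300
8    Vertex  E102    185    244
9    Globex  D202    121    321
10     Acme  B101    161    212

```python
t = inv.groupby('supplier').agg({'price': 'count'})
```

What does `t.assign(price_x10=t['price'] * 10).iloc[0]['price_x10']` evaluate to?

10

group by supplier, count of price:
          price
supplier       
Acme          1
Globex        6
Soylent       2
Vertex        2
add column price_x10 = t['price'] * 10:
          price  price_x10
supplier                  
Acme          1         10
Globex        6         60
Soylent       2         20
Vertex        2         20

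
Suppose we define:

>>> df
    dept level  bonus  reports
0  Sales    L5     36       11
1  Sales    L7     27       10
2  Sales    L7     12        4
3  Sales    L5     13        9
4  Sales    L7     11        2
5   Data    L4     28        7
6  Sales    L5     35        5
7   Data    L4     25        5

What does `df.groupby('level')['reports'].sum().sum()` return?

53

group by level, sum of reports:
level
L4    12
L5    25
L7    16
Name: reports, dtype: int64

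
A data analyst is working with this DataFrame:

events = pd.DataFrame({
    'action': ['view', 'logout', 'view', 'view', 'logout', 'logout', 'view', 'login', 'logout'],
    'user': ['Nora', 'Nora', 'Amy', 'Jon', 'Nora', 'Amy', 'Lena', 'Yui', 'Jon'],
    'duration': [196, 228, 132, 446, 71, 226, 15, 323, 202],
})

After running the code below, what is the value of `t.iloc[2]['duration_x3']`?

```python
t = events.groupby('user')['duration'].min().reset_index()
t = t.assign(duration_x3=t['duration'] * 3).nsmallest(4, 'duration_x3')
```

group by user, min of duration:
user
Amy     132
Jon     202
Lena     15
Nora     71
Yui     323
Name: duration, dtype: int64
reset_index():
   user  duration
0   Amy       132
1   Jon       202
2  Lena        15
3  Nora        71
4   Yui       323
add column duration_x3 = t['duration'] * 3:
   user  duration  duration_x3
0   Amy       132          396
1   Jon       202          606
2  Lena        15           45
3  Nora        71          213
4   Yui       323          969
take 4 rows with smallest duration_x3:
   user  duration  duration_x3
2  Lena        15           45
3  Nora        71          213
0   Amy       132          396
1   Jon       202          606
So iloc[2]['duration_x3'] = 396.

396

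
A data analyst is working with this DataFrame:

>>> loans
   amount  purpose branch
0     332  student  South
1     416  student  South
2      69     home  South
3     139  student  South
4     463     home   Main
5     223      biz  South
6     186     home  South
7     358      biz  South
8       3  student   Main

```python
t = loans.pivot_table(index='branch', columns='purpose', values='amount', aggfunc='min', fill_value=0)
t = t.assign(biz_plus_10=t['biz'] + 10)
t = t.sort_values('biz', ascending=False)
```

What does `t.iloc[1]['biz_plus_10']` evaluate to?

10

pivot: rows=branch, cols=purpose, min(amount):
purpose  biz  home  student
branch                     
Main       0   463        3
South    223    69      139
add column biz_plus_10 = t['biz'] + 10:
purpose  biz  home  student  biz_plus_10
branch                                  
Main       0   463        3           10
South    223    69      139          233
sort by biz descending:
purpose  biz  home  student  biz_plus_10
branch                                  
South    223    69      139          233
Main       0   463        3           10
Finally, value at position 1, column 'biz_plus_10' = 10.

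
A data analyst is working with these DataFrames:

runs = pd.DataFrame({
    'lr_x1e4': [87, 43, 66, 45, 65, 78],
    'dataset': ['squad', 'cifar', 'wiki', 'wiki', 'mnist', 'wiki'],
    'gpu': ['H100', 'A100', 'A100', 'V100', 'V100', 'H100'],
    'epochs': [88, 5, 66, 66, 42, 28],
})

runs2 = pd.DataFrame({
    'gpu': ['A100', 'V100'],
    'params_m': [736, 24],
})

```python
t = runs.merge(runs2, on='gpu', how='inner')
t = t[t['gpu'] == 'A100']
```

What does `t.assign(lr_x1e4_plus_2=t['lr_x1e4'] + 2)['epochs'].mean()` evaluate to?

35.5

merge on 'gpu' (how='inner') → 4 rows:
   lr_x1e4 dataset   gpu  epochs  params_m
0       43   cifar  A100       5       736
1       66    wiki  A100      66       736
2       45    wiki  V100      66        24
3       65   mnist  V100      42        24
filter rows where gpu == 'A100':
   lr_x1e4 dataset   gpu  epochs  params_m
0       43   cifar  A100       5       736
1       66    wiki  A100      66       736
add column lr_x1e4_plus_2 = t['lr_x1e4'] + 2:
   lr_x1e4 dataset   gpu  epochs  params_m  lr_x1e4_plus_2
0       43   cifar  A100       5       736              45
1       66    wiki  A100      66       736              68
Hence 35.5.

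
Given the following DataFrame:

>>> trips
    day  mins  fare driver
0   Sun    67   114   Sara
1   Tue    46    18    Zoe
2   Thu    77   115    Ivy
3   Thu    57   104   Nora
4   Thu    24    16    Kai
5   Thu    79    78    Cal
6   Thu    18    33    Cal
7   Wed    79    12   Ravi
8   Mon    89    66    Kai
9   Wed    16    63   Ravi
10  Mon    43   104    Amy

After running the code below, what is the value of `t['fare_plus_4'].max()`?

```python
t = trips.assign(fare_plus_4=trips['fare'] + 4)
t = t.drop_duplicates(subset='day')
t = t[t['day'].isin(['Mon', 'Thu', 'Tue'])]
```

add column fare_plus_4 = trips['fare'] + 4:
    day  mins  fare driver  fare_plus_4
0   Sun    67   114   Sara          118
1   Tue    46    18    Zoe           22
2   Thu    77   115    Ivy          119
3   Thu    57   104   Nora          108
4   Thu    24    16    Kai           20
5   Thu    79    78    Cal           82
6   Thu    18    33    Cal           37
7   Wed    79    12   Ravi           16
8   Mon    89    66    Kai           70
9   Wed    16    63   Ravi           67
10  Mon    43   104    Amy          108
drop duplicate day (keep=first):
   day  mins  fare driver  fare_plus_4
0  Sun    67   114   Sara          118
1  Tue    46    18    Zoe           22
2  Thu    77   115    Ivy          119
7  Wed    79    12   Ravi           16
8  Mon    89    66    Kai           70
filter rows where day in ['Mon', 'Thu', 'Tue']:
   day  mins  fare driver  fare_plus_4
1  Tue    46    18    Zoe           22
2  Thu    77   115    Ivy          119
8  Mon    89    66    Kai           70

119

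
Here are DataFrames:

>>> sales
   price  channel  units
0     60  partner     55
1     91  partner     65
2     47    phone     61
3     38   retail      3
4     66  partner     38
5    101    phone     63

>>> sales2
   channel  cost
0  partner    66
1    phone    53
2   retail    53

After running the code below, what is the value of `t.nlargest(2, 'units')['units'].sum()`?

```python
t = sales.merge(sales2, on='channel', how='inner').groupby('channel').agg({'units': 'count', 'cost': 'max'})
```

merge on 'channel' (how='inner') → 6 rows:
   price  channel  units  cost
0     60  partner     55    66
1     91  partner     65    66
2     47    phone     61    53
3     38   retail      3    53
4     66  partner     38    66
5    101    phone     63    53
group by channel: count(units), max(cost):
         units  cost
channel             
partner      3    66
phone        2    53
retail       1    53
take 2 rows with largest units:
         units  cost
channel             
partner      3    66
phone        2    53
So sum() = 5.

5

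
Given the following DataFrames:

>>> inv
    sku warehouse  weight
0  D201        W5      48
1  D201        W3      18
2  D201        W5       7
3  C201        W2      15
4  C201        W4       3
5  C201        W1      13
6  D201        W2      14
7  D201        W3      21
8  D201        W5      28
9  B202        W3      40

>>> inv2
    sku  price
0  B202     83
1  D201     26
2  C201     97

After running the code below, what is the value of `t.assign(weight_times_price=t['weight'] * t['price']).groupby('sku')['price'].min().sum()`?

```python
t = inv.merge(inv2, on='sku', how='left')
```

206

merge on 'sku' (how='left') → 10 rows:
    sku warehouse  weight  price
0  D201        W5      48     26
1  D201        W3      18     26
2  D201        W5       7     26
3  C201        W2      15     97
4  C201        W4       3     97
5  C201        W1      13     97
6  D201        W2      14     26
7  D201        W3      21     26
8  D201        W5      28     26
9  B202        W3      40     83
add column weight_times_price = t['weight'] * t['price']:
    sku warehouse  weight  price  weight_times_price
0  D201        W5      48     26                1248
1  D201        W3      18     26                 468
2  D201        W5       7     26                 182
3  C201        W2      15     97                1455
4  C201        W4       3     97                 291
5  C201        W1      13     97                1261
6  D201        W2      14     26                 364
7  D201        W3      21     26                 546
8  D201        W5      28     26                 728
9  B202        W3      40     83                3320
group by sku, min of price:
sku
B202    83
C201    97
D201    26
Name: price, dtype: int64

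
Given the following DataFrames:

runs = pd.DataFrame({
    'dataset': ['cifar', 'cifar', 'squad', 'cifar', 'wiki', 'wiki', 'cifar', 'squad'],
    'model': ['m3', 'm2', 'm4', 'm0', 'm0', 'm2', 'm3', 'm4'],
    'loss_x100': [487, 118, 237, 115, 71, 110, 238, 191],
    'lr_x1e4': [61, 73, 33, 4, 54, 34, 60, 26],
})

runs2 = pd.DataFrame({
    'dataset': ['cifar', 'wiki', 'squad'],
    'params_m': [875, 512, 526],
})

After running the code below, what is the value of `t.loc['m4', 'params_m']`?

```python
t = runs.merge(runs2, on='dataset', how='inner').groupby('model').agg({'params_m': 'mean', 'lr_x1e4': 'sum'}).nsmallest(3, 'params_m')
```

merge on 'dataset' (how='inner') → 8 rows:
  dataset model  loss_x100  lr_x1e4  params_m
0   cifar    m3        487       61       875
1   cifar    m2        118       73       875
2   squad    m4        237       33       526
3   cifar    m0        115        4       875
4    wiki    m0         71       54       512
5    wiki    m2        110       34       512
6   cifar    m3        238       60       875
7   squad    m4        191       26       526
group by model: mean(params_m), sum(lr_x1e4):
       params_m  lr_x1e4
model                   
m0        693.5       58
m2        693.5      107
m3        875.0      121
m4        526.0       59
take 3 rows with smallest params_m:
       params_m  lr_x1e4
model                   
m4        526.0       59
m0        693.5       58
m2        693.5      107

526.0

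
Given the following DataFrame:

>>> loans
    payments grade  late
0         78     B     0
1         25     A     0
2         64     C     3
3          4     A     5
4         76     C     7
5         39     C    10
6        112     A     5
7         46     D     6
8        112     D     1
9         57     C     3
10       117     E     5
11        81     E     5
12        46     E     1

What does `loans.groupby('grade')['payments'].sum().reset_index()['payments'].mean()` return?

group by grade, sum of payments:
grade
A    141
B     78
C    236
D    158
E    244
Name: payments, dtype: int64
reset_index():
  grade  payments
0     A       141
1     B        78
2     C       236
3     D       158
4     E       244

171.4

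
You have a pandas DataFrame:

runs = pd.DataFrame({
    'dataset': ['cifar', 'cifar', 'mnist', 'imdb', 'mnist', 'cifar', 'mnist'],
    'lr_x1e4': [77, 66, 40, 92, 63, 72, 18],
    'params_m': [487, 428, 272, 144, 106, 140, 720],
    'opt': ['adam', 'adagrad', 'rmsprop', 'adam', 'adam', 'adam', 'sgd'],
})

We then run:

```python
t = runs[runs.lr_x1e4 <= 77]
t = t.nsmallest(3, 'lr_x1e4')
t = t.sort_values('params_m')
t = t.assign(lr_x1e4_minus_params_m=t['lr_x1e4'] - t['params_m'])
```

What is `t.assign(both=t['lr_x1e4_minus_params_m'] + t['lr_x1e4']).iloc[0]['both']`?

20

filter rows where lr_x1e4 <= 77:
  dataset  lr_x1e4  params_m      opt
0   cifar       77       487     adam
1   cifar       66       428  adagrad
2   mnist       40       272  rmsprop
4   mnist       63       106     adam
5   cifar       72       140     adam
6   mnist       18       720      sgd
take 3 rows with smallest lr_x1e4:
  dataset  lr_x1e4  params_m      opt
6   mnist       18       720      sgd
2   mnist       40       272  rmsprop
4   mnist       63       106     adam
sort by params_m:
  dataset  lr_x1e4  params_m      opt
4   mnist       63       106     adam
2   mnist       40       272  rmsprop
6   mnist       18       720      sgd
add column lr_x1e4_minus_params_m = t['lr_x1e4'] - t['params_m']:
  dataset  lr_x1e4  params_m      opt  lr_x1e4_minus_params_m
4   mnist       63       106     adam                     -43
2   mnist       40       272  rmsprop                    -232
6   mnist       18       720      sgd                    -702
add column both = t['lr_x1e4_minus_params_m'] + t['lr_x1e4']:
  dataset  lr_x1e4  params_m      opt  lr_x1e4_minus_params_m  both
4   mnist       63       106     adam                     -43    20
2   mnist       40       272  rmsprop                    -232  -192
6   mnist       18       720      sgd                    -702  -684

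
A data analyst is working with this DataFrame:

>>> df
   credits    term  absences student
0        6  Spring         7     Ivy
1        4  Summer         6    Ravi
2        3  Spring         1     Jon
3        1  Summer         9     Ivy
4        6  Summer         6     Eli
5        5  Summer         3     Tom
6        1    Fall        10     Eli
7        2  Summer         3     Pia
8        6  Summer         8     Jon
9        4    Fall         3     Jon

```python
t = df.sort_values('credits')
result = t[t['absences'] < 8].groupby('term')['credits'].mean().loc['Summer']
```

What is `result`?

sort by credits:
   credits    term  absences student
3        1  Summer         9     Ivy
6        1    Fall        10     Eli
7        2  Summer         3     Pia
2        3  Spring         1     Jon
1        4  Summer         6    Ravi
9        4    Fall         3     Jon
5        5  Summer         3     Tom
0        6  Spring         7     Ivy
4        6  Summer         6     Eli
8        6  Summer         8     Jon
filter rows where absences < 8:
   credits    term  absences student
7        2  Summer         3     Pia
2        3  Spring         1     Jon
1        4  Summer         6    Ravi
9        4    Fall         3     Jon
5        5  Summer         3     Tom
0        6  Spring         7     Ivy
4        6  Summer         6     Eli
group by term, mean of credits:
term
Fall      4.00
Spring    4.50
Summer    4.25
Name: credits, dtype: float64
Then the value at index 'Summer': 4.25

4.25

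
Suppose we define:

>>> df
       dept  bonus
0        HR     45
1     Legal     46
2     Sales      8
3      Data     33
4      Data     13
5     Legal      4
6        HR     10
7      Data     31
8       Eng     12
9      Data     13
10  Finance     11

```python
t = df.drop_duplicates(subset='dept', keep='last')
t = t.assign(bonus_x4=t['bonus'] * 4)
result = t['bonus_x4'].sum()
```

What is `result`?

drop duplicate dept (keep=last):
       dept  bonus
2     Sales      8
5     Legal      4
6        HR     10
8       Eng     12
9      Data     13
10  Finance     11
add column bonus_x4 = t['bonus'] * 4:
       dept  bonus  bonus_x4
2     Sales      8        32
5     Legal      4        16
6        HR     10        40
8       Eng     12        48
9      Data     13        52
10  Finance     11        44
So sum() = 232.

232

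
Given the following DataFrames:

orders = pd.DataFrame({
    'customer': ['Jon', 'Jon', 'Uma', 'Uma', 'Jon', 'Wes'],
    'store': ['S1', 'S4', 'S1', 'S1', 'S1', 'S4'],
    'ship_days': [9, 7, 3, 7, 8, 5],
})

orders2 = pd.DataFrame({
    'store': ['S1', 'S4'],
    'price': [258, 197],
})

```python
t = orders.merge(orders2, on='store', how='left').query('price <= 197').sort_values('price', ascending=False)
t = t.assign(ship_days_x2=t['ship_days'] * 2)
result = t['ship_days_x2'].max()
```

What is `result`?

14

merge on 'store' (how='left') → 6 rows:
  customer store  ship_days  price
0      Jon    S1          9    258
1      Jon    S4          7    197
2      Uma    S1          3    258
3      Uma    S1          7    258
4      Jon    S1          8    258
5      Wes    S4          5    197
filter rows where price <= 197:
  customer store  ship_days  price
1      Jon    S4          7    197
5      Wes    S4          5    197
sort by price descending:
  customer store  ship_days  price
1      Jon    S4          7    197
5      Wes    S4          5    197
add column ship_days_x2 = t['ship_days'] * 2:
  customer store  ship_days  price  ship_days_x2
1      Jon    S4          7    197            14
5      Wes    S4          5    197            10
Hence 14.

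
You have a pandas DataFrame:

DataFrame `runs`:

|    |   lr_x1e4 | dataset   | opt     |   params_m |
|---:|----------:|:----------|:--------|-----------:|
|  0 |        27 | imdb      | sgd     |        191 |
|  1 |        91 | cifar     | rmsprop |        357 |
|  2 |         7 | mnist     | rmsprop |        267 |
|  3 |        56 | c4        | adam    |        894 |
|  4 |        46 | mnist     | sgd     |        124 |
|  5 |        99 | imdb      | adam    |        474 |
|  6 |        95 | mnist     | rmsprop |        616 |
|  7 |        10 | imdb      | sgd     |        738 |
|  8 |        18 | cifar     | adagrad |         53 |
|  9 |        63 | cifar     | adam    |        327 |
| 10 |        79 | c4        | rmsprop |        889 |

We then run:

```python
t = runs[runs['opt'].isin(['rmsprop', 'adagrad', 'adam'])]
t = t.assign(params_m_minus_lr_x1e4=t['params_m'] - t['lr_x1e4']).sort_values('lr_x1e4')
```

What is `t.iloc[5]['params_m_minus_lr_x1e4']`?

266

filter rows where opt in ['rmsprop', 'adagrad', 'adam']:
    lr_x1e4 dataset      opt  params_m
1        91   cifar  rmsprop       357
2         7   mnist  rmsprop       267
3        56      c4     adam       894
5        99    imdb     adam       474
6        95   mnist  rmsprop       616
8        18   cifar  adagrad        53
9        63   cifar     adam       327
10       79      c4  rmsprop       889
add column params_m_minus_lr_x1e4 = t['params_m'] - t['lr_x1e4']:
    lr_x1e4 dataset      opt  params_m  params_m_minus_lr_x1e4
1        91   cifar  rmsprop       357                     266
2         7   mnist  rmsprop       267                     260
3        56      c4     adam       894                     838
5        99    imdb     adam       474                     375
6        95   mnist  rmsprop       616                     521
8        18   cifar  adagrad        53                      35
9        63   cifar     adam       327                     264
10       79      c4  rmsprop       889                     810
sort by lr_x1e4:
    lr_x1e4 dataset      opt  params_m  params_m_minus_lr_x1e4
2         7   mnist  rmsprop       267                     260
8        18   cifar  adagrad        53                      35
3        56      c4     adam       894                     838
9        63   cifar     adam       327                     264
10       79      c4  rmsprop       889                     810
1        91   cifar  rmsprop       357                     266
6        95   mnist  rmsprop       616                     521
5        99    imdb     adam       474                     375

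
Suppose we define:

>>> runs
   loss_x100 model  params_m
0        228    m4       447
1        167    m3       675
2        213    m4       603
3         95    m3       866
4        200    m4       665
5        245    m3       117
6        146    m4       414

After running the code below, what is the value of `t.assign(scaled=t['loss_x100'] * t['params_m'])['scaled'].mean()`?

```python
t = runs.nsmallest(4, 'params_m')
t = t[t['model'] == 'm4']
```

96933.0

take 4 rows with smallest params_m:
   loss_x100 model  params_m
5        245    m3       117
6        146    m4       414
0        228    m4       447
2        213    m4       603
filter rows where model == 'm4':
   loss_x100 model  params_m
6        146    m4       414
0        228    m4       447
2        213    m4       603
add column scaled = t['loss_x100'] * t['params_m']:
   loss_x100 model  params_m  scaled
6        146    m4       414   60444
0        228    m4       447  101916
2        213    m4       603  128439
Finally, mean of column 'scaled' = 96933.0.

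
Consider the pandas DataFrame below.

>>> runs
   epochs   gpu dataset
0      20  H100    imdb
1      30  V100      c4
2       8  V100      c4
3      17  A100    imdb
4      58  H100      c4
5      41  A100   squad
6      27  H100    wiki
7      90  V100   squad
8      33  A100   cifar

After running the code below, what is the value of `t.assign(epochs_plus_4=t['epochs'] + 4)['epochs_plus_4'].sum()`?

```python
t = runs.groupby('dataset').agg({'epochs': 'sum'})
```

344

group by dataset, sum of epochs:
         epochs
dataset        
c4           96
cifar        33
imdb         37
squad       131
wiki         27
add column epochs_plus_4 = t['epochs'] + 4:
         epochs  epochs_plus_4
dataset                       
c4           96            100
cifar        33             37
imdb         37             41
squad       131            135
wiki         27             31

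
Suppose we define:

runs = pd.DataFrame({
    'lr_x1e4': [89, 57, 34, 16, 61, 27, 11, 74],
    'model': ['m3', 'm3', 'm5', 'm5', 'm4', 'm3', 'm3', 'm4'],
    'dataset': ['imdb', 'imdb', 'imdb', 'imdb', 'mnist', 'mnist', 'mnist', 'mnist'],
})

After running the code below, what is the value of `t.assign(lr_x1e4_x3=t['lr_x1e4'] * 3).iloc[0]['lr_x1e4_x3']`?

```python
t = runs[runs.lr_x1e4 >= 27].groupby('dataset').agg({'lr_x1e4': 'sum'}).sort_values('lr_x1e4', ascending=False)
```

540

filter rows where lr_x1e4 >= 27:
   lr_x1e4 model dataset
0       89    m3    imdb
1       57    m3    imdb
2       34    m5    imdb
4       61    m4   mnist
5       27    m3   mnist
7       74    m4   mnist
group by dataset, sum of lr_x1e4:
         lr_x1e4
dataset         
imdb         180
mnist        162
sort by lr_x1e4 descending:
         lr_x1e4
dataset         
imdb         180
mnist        162
add column lr_x1e4_x3 = t['lr_x1e4'] * 3:
         lr_x1e4  lr_x1e4_x3
dataset                     
imdb         180         540
mnist        162         486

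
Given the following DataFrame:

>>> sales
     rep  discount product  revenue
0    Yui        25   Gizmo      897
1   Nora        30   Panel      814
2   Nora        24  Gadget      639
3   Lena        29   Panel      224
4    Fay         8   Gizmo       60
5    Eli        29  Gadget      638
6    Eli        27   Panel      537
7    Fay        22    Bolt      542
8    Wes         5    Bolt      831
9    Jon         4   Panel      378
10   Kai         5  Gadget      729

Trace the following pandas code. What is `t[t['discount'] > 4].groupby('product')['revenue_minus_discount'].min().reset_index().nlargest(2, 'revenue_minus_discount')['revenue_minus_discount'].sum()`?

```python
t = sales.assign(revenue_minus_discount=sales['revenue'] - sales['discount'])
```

1129

add column revenue_minus_discount = sales['revenue'] - sales['discount']:
     rep  discount product  revenue  revenue_minus_discount
0    Yui        25   Gizmo      897                     872
1   Nora        30   Panel      814                     784
2   Nora        24  Gadget      639                     615
3   Lena        29   Panel      224                     195
4    Fay         8   Gizmo       60                      52
5    Eli        29  Gadget      638                     609
6    Eli        27   Panel      537                     510
7    Fay        22    Bolt      542                     520
8    Wes         5    Bolt      831                     826
9    Jon         4   Panel      378                     374
10   Kai         5  Gadget      729                     724
filter rows where discount > 4:
     rep  discount product  revenue  revenue_minus_discount
0    Yui        25   Gizmo      897                     872
1   Nora        30   Panel      814                     784
2   Nora        24  Gadget      639                     615
3   Lena        29   Panel      224                     195
4    Fay         8   Gizmo       60                      52
5    Eli        29  Gadget      638                     609
6    Eli        27   Panel      537                     510
7    Fay        22    Bolt      542                     520
8    Wes         5    Bolt      831                     826
10   Kai         5  Gadget      729                     724
group by product, min of revenue_minus_discount:
product
Bolt      520
Gadget    609
Gizmo      52
Panel     195
Name: revenue_minus_discount, dtype: int64
reset_index():
  product  revenue_minus_discount
0    Bolt                     520
1  Gadget                     609
2   Gizmo                      52
3   Panel                     195
take 2 rows with largest revenue_minus_discount:
  product  revenue_minus_discount
1  Gadget                     609
0    Bolt                     520
Finally, sum of column 'revenue_minus_discount' = 1129.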